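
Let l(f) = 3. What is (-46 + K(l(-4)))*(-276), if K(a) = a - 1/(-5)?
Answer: 59064/5 ≈ 11813.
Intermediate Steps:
K(a) = ⅕ + a (K(a) = a - 1*(-⅕) = a + ⅕ = ⅕ + a)
(-46 + K(l(-4)))*(-276) = (-46 + (⅕ + 3))*(-276) = (-46 + 16/5)*(-276) = -214/5*(-276) = 59064/5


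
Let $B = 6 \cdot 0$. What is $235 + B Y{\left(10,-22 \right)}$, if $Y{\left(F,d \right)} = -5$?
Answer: $235$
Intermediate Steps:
$B = 0$
$235 + B Y{\left(10,-22 \right)} = 235 + 0 \left(-5\right) = 235 + 0 = 235$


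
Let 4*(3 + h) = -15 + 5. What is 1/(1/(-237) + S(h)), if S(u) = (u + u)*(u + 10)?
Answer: -474/23465 ≈ -0.020200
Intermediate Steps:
h = -11/2 (h = -3 + (-15 + 5)/4 = -3 + (1/4)*(-10) = -3 - 5/2 = -11/2 ≈ -5.5000)
S(u) = 2*u*(10 + u) (S(u) = (2*u)*(10 + u) = 2*u*(10 + u))
1/(1/(-237) + S(h)) = 1/(1/(-237) + 2*(-11/2)*(10 - 11/2)) = 1/(-1/237 + 2*(-11/2)*(9/2)) = 1/(-1/237 - 99/2) = 1/(-23465/474) = -474/23465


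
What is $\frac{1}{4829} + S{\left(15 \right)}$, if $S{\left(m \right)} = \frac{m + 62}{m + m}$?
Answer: $\frac{371863}{144870} \approx 2.5669$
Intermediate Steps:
$S{\left(m \right)} = \frac{62 + m}{2 m}$
$\frac{1}{4829} + S{\left(15 \right)} = \frac{1}{4829} + \frac{62 + 15}{2 \cdot 15} = \frac{1}{4829} + \frac{1}{2} \cdot \frac{1}{15} \cdot 77 = \frac{1}{4829} + \frac{77}{30} = \frac{371863}{144870}$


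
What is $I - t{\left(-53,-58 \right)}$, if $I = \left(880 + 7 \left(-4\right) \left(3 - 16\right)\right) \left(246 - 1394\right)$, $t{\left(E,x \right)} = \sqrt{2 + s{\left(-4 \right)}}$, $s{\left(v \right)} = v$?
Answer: $-1428112 - i \sqrt{2} \approx -1.4281 \cdot 10^{6} - 1.4142 i$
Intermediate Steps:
$t{\left(E,x \right)} = i \sqrt{2}$ ($t{\left(E,x \right)} = \sqrt{2 - 4} = \sqrt{-2} = i \sqrt{2}$)
$I = -1428112$ ($I = \left(880 - -364\right) \left(-1148\right) = \left(880 + 364\right) \left(-1148\right) = 1244 \left(-1148\right) = -1428112$)
$I - t{\left(-53,-58 \right)} = -1428112 - i \sqrt{2}$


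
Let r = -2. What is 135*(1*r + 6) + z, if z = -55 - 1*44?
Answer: 441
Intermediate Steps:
z = -99 (z = -55 - 44 = -99)
135*(1*r + 6) + z = 135*(1*(-2) + 6) - 99 = 135*(-2 + 6) - 99 = 135*4 - 99 = 540 - 99 = 441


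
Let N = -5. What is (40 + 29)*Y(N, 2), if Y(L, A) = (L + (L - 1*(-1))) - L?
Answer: -276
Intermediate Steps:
Y(L, A) = 1 + L (Y(L, A) = (L + (L + 1)) - L = (L + (1 + L)) - L = (1 + 2*L) - L = 1 + L)
(40 + 29)*Y(N, 2) = (40 + 29)*(1 - 5) = 69*(-4) = -276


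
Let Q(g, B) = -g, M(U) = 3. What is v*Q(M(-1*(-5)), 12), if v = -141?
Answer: 423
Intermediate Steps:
v*Q(M(-1*(-5)), 12) = -(-141)*3 = -141*(-3) = 423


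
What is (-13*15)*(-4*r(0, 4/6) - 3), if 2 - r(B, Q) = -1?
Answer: 2925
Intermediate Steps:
r(B, Q) = 3 (r(B, Q) = 2 - 1*(-1) = 2 + 1 = 3)
(-13*15)*(-4*r(0, 4/6) - 3) = (-13*15)*(-4*3 - 3) = -195*(-12 - 3) = -195*(-15) = 2925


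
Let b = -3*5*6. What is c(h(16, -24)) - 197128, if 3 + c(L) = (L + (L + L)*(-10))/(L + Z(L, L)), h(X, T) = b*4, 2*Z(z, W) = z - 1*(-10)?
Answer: -21094385/107 ≈ -1.9714e+5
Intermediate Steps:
b = -90 (b = -15*6 = -90)
Z(z, W) = 5 + z/2 (Z(z, W) = (z - 1*(-10))/2 = (z + 10)/2 = (10 + z)/2 = 5 + z/2)
h(X, T) = -360 (h(X, T) = -90*4 = -360)
c(L) = -3 - 19*L/(5 + 3*L/2) (c(L) = -3 + (L + (L + L)*(-10))/(L + (5 + L/2)) = -3 + (L + (2*L)*(-10))/(5 + 3*L/2) = -3 + (L - 20*L)/(5 + 3*L/2) = -3 + (-19*L)/(5 + 3*L/2) = -3 - 19*L/(5 + 3*L/2))
c(h(16, -24)) - 197128 = (-30 - 47*(-360))/(10 + 3*(-360)) - 197128 = (-30 + 16920)/(10 - 1080) - 197128 = 16890/(-1070) - 197128 = -1/1070*16890 - 197128 = -1689/107 - 197128 = -21094385/107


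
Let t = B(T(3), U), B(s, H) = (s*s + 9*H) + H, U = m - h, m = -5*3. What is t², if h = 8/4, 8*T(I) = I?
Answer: 118178641/4096 ≈ 28852.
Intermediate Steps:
T(I) = I/8
h = 2 (h = 8*(¼) = 2)
m = -15
U = -17 (U = -15 - 1*2 = -15 - 2 = -17)
B(s, H) = s² + 10*H (B(s, H) = (s² + 9*H) + H = s² + 10*H)
t = -10871/64 (t = ((⅛)*3)² + 10*(-17) = (3/8)² - 170 = 9/64 - 170 = -10871/64 ≈ -169.86)
t² = (-10871/64)² = 118178641/4096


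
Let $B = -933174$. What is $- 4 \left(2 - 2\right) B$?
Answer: $0$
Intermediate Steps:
$- 4 \left(2 - 2\right) B = - 4 \left(2 - 2\right) \left(-933174\right) = \left(-4\right) 0 \left(-933174\right) = 0 \left(-933174\right) = 0$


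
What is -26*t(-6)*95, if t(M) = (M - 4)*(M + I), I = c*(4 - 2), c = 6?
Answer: 148200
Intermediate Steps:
I = 12 (I = 6*(4 - 2) = 6*2 = 12)
t(M) = (-4 + M)*(12 + M) (t(M) = (M - 4)*(M + 12) = (-4 + M)*(12 + M))
-26*t(-6)*95 = -26*(-48 + (-6)² + 8*(-6))*95 = -26*(-48 + 36 - 48)*95 = -26*(-60)*95 = 1560*95 = 148200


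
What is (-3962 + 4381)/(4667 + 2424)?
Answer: 419/7091 ≈ 0.059089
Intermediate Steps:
(-3962 + 4381)/(4667 + 2424) = 419/7091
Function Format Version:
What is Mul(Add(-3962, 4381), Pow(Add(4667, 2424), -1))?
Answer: Rational(419, 7091) ≈ 0.059089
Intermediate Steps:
Mul(Add(-3962, 4381), Pow(Add(4667, 2424), -1)) = Mul(419, Pow(7091, -1)) = Mul(419, Rational(1, 7091)) = Rational(419, 7091)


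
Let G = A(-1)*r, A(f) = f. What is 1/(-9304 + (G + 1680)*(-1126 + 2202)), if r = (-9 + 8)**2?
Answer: 1/1797300 ≈ 5.5639e-7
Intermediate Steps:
r = 1 (r = (-1)**2 = 1)
G = -1 (G = -1*1 = -1)
1/(-9304 + (G + 1680)*(-1126 + 2202)) = 1/(-9304 + (-1 + 1680)*(-1126 + 2202)) = 1/(-9304 + 1679*1076) = 1/(-9304 + 1806604) = 1/1797300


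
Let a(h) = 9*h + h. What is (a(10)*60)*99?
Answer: 594000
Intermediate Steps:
a(h) = 10*h
(a(10)*60)*99 = ((10*10)*60)*99 = (100*60)*99 = 6000*99 = 594000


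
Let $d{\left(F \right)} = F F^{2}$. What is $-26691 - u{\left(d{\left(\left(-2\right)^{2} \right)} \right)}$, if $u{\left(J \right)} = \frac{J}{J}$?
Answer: $-26692$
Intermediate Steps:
$d{\left(F \right)} = F^{3}$
$u{\left(J \right)} = 1$
$-26691 - u{\left(d{\left(\left(-2\right)^{2} \right)} \right)} = -26691 - 1 = -26692$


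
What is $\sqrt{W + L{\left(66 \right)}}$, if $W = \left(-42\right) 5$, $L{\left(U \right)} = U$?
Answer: $12 i \approx 12.0 i$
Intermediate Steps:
$W = -210$
$\sqrt{W + L{\left(66 \right)}} = \sqrt{-210 + 66} = \sqrt{-144} = 12 i$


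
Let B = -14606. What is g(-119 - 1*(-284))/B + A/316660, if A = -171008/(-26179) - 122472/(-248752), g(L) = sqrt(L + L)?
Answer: 816871009/36823478785880 - sqrt(330)/14606 ≈ -0.0012215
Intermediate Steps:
g(L) = sqrt(2)*sqrt(L) (g(L) = sqrt(2*L) = sqrt(2)*sqrt(L))
A = 816871009/116287118 (A = -171008*(-1/26179) - 122472*(-1/248752) = 171008/26179 + 2187/4442 = 816871009/116287118 ≈ 7.0246)
g(-119 - 1*(-284))/B + A/316660 = (sqrt(2)*sqrt(-119 - 1*(-284)))/(-14606) + (816871009/116287118)/316660 = (sqrt(2)*sqrt(-119 + 284))*(-1/14606) + (816871009/116287118)*(1/316660) = (sqrt(2)*sqrt(165))*(-1/14606) + 816871009/36823478785880 = sqrt(330)*(-1/14606) + 816871009/36823478785880 = -sqrt(330)/14606 + 816871009/36823478785880 = 816871009/36823478785880 - sqrt(330)/14606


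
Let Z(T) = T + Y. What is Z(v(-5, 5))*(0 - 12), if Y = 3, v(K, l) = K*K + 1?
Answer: -348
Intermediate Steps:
v(K, l) = 1 + K² (v(K, l) = K² + 1 = 1 + K²)
Z(T) = 3 + T (Z(T) = T + 3 = 3 + T)
Z(v(-5, 5))*(0 - 12) = (3 + (1 + (-5)²))*(0 - 12) = (3 + (1 + 25))*(-12) = (3 + 26)*(-12) = 29*(-12) = -348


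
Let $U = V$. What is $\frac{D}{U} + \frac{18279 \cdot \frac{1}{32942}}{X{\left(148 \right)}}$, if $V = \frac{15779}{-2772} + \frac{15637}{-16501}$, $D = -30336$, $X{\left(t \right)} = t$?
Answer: $\frac{6765094079439978069}{1480737180082888} \approx 4568.7$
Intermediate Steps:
$V = - \frac{303715043}{45740772}$ ($V = 15779 \left(- \frac{1}{2772}\right) + 15637 \left(- \frac{1}{16501}\right) = - \frac{15779}{2772} - \frac{15637}{16501} = - \frac{303715043}{45740772} \approx -6.6399$)
$U = - \frac{303715043}{45740772} \approx -6.6399$
$\frac{D}{U} + \frac{18279 \cdot \frac{1}{32942}}{X{\left(148 \right)}} = - \frac{30336}{- \frac{303715043}{45740772}} + \frac{18279 \cdot \frac{1}{32942}}{148} = \left(-30336\right) \left(- \frac{45740772}{303715043}\right) + 18279 \cdot \frac{1}{32942} \cdot \frac{1}{148} = \frac{1387592059392}{303715043} + \frac{18279}{32942} \cdot \frac{1}{148} = \frac{1387592059392}{303715043} + \frac{18279}{4875416} = \frac{6765094079439978069}{1480737180082888}$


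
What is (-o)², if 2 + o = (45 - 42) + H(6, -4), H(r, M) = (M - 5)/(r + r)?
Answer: 1/16 ≈ 0.062500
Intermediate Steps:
H(r, M) = (-5 + M)/(2*r) (H(r, M) = (-5 + M)/((2*r)) = (-5 + M)*(1/(2*r)) = (-5 + M)/(2*r))
o = ¼ (o = -2 + ((45 - 42) + (½)*(-5 - 4)/6) = -2 + (3 + (½)*(⅙)*(-9)) = -2 + (3 - ¾) = -2 + 9/4 = ¼ ≈ 0.25000)
(-o)² = (-1*¼)² = (-¼)² = 1/16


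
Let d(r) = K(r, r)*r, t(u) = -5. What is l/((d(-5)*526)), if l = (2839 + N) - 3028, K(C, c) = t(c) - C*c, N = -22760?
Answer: -22949/78900 ≈ -0.29086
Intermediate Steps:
K(C, c) = -5 - C*c
d(r) = r*(-5 - r²) (d(r) = (-5 - r*r)*r = (-5 - r²)*r = r*(-5 - r²))
l = -22949 (l = (2839 - 22760) - 3028 = -19921 - 3028 = -22949)
l/((d(-5)*526)) = -22949*1/(2630*(5 + (-5)²)) = -22949*1/(2630*(5 + 25)) = -22949/(-1*(-5)*30*526) = -22949/(150*526) = -22949/78900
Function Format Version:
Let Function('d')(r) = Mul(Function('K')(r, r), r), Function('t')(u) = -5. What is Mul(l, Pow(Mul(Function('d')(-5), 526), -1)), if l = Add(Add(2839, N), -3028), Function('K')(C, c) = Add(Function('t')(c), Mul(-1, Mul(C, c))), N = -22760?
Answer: Rational(-22949, 78900) ≈ -0.29086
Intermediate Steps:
Function('K')(C, c) = Add(-5, Mul(-1, C, c)) (Function('K')(C, c) = Add(-5, Mul(-1, Mul(C, c))) = Add(-5, Mul(-1, C, c)))
Function('d')(r) = Mul(r, Add(-5, Mul(-1, Pow(r, 2)))) (Function('d')(r) = Mul(Add(-5, Mul(-1, r, r)), r) = Mul(Add(-5, Mul(-1, Pow(r, 2))), r) = Mul(r, Add(-5, Mul(-1, Pow(r, 2)))))
l = -22949 (l = Add(Add(2839, -22760), -3028) = Add(-19921, -3028) = -22949)
Mul(l, Pow(Mul(Function('d')(-5), 526), -1)) = Mul(-22949, Pow(Mul(Mul(-1, -5, Add(5, Pow(-5, 2))), 526), -1)) = Mul(-22949, Pow(Mul(Mul(-1, -5, Add(5, 25)), 526), -1)) = Mul(-22949, Pow(Mul(Mul(-1, -5, 30), 526), -1)) = Mul(-22949, Pow(Mul(150, 526), -1)) = Mul(-22949, Pow(78900, -1)) = Mul(-22949, Rational(1, 78900)) = Rational(-22949, 78900)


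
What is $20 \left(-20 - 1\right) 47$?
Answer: $-19740$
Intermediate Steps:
$20 \left(-20 - 1\right) 47 = 20 \left(-21\right) 47 = \left(-420\right) 47 = -19740$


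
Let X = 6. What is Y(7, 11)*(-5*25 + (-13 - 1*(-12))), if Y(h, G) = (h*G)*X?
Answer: -58212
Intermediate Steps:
Y(h, G) = 6*G*h (Y(h, G) = (h*G)*6 = (G*h)*6 = 6*G*h)
Y(7, 11)*(-5*25 + (-13 - 1*(-12))) = (6*11*7)*(-5*25 + (-13 - 1*(-12))) = 462*(-125 + (-13 + 12)) = 462*(-125 - 1) = 462*(-126) = -58212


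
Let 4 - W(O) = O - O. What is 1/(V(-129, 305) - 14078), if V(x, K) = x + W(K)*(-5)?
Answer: -1/14227 ≈ -7.0289e-5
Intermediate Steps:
W(O) = 4 (W(O) = 4 - (O - O) = 4 - 1*0 = 4 + 0 = 4)
V(x, K) = -20 + x (V(x, K) = x + 4*(-5) = x - 20 = -20 + x)
1/(V(-129, 305) - 14078) = 1/((-20 - 129) - 14078) = 1/(-149 - 14078) = 1/(-14227) = -1/14227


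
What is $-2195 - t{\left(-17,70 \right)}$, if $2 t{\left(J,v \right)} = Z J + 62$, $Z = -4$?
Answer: $-2260$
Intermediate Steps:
$t{\left(J,v \right)} = 31 - 2 J$ ($t{\left(J,v \right)} = \frac{- 4 J + 62}{2} = \frac{62 - 4 J}{2} = 31 - 2 J$)
$-2195 - t{\left(-17,70 \right)} = -2195 - \left(31 - -34\right) = -2195 - \left(31 + 34\right) = -2195 - 65 = -2260$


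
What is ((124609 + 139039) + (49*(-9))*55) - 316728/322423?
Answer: 77185492511/322423 ≈ 2.3939e+5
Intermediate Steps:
((124609 + 139039) + (49*(-9))*55) - 316728/322423 = (263648 - 441*55) - 316728*1/322423 = (263648 - 24255) - 316728/322423 = 239393 - 316728/322423 = 77185492511/322423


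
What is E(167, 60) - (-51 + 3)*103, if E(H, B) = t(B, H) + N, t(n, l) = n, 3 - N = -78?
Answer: 5085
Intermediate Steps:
N = 81 (N = 3 - 1*(-78) = 3 + 78 = 81)
E(H, B) = 81 + B (E(H, B) = B + 81 = 81 + B)
E(167, 60) - (-51 + 3)*103 = (81 + 60) - (-51 + 3)*103 = 141 - (-48)*103 = 141 - 1*(-4944) = 141 + 4944 = 5085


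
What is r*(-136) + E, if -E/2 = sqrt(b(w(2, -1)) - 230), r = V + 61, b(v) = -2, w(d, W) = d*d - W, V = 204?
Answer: -36040 - 4*I*sqrt(58) ≈ -36040.0 - 30.463*I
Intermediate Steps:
w(d, W) = d**2 - W
r = 265 (r = 204 + 61 = 265)
E = -4*I*sqrt(58) (E = -2*sqrt(-2 - 230) = -4*I*sqrt(58) ≈ -30.463*I)
r*(-136) + E = 265*(-136) - 4*I*sqrt(58) = -36040 - 4*I*sqrt(58)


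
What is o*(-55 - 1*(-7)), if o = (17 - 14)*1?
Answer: -144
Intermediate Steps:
o = 3 (o = 3*1 = 3)
o*(-55 - 1*(-7)) = 3*(-55 - 1*(-7)) = 3*(-55 + 7) = 3*(-48) = -144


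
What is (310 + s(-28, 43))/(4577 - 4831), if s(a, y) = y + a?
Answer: -325/254 ≈ -1.2795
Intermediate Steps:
s(a, y) = a + y
(310 + s(-28, 43))/(4577 - 4831) = (310 + (-28 + 43))/(4577 - 4831) = (310 + 15)/(-254) = 325*(-1/254) = -325/254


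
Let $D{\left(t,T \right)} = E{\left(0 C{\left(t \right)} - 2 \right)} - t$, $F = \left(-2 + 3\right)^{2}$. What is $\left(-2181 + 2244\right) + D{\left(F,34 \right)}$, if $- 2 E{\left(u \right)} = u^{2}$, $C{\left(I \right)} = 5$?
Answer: $60$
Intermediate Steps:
$E{\left(u \right)} = - \frac{u^{2}}{2}$
$F = 1$ ($F = 1^{2} = 1$)
$D{\left(t,T \right)} = -2 - t$ ($D{\left(t,T \right)} = - \frac{\left(0 \cdot 5 - 2\right)^{2}}{2} - t = - \frac{\left(0 - 2\right)^{2}}{2} - t = - \frac{\left(-2\right)^{2}}{2} - t = \left(- \frac{1}{2}\right) 4 - t = -2 - t$)
$\left(-2181 + 2244\right) + D{\left(F,34 \right)} = \left(-2181 + 2244\right) - 3 = 63 - 3 = 60$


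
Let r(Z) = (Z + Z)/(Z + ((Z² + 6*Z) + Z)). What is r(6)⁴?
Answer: 1/2401 ≈ 0.00041649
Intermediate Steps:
r(Z) = 2*Z/(Z² + 8*Z) (r(Z) = (2*Z)/(Z + (Z² + 7*Z)) = (2*Z)/(Z² + 8*Z) = 2*Z/(Z² + 8*Z))
r(6)⁴ = (2/(8 + 6))⁴ = (2/14)⁴ = (2*(1/14))⁴ = (⅐)⁴ = 1/2401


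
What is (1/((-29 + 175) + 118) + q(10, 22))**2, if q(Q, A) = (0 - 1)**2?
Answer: 70225/69696 ≈ 1.0076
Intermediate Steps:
q(Q, A) = 1 (q(Q, A) = (-1)**2 = 1)
(1/((-29 + 175) + 118) + q(10, 22))**2 = (1/((-29 + 175) + 118) + 1)**2 = (1/(146 + 118) + 1)**2 = (1/264 + 1)**2 = (265/264)**2 = 70225/69696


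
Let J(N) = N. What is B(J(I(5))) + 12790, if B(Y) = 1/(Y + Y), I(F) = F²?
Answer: 639501/50 ≈ 12790.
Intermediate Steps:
B(Y) = 1/(2*Y)
B(J(I(5))) + 12790 = 1/(2*(5²)) + 12790 = (½)/25 + 12790 = (½)*(1/25) + 12790 = 1/50 + 12790 = 639501/50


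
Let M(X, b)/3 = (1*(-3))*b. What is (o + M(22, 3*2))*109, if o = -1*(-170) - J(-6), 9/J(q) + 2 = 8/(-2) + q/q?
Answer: 64201/5 ≈ 12840.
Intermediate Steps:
J(q) = -9/5 (J(q) = 9/(-2 + (8/(-2) + q/q)) = 9/(-2 + (8*(-1/2) + 1)) = 9/(-2 + (-4 + 1)) = 9/(-2 - 3) = 9/(-5) = 9*(-1/5) = -9/5)
o = 859/5 (o = -1*(-170) - 1*(-9/5) = 170 + 9/5 = 859/5 ≈ 171.80)
M(X, b) = -9*b (M(X, b) = 3*((1*(-3))*b) = 3*(-3*b) = -9*b)
(o + M(22, 3*2))*109 = (859/5 - 27*2)*109 = (859/5 - 9*6)*109 = (859/5 - 54)*109 = (589/5)*109 = 64201/5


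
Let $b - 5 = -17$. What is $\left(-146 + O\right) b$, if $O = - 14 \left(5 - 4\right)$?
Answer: $1920$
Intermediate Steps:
$b = -12$ ($b = 5 - 17 = -12$)
$O = -14$ ($O = - 14 \left(5 - 4\right) = \left(-14\right) 1 = -14$)
$\left(-146 + O\right) b = \left(-146 - 14\right) \left(-12\right) = \left(-160\right) \left(-12\right) = 1920$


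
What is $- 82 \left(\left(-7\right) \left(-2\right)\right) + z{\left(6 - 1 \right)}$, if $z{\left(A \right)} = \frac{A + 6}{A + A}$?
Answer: $- \frac{11469}{10} \approx -1146.9$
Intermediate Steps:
$z{\left(A \right)} = \frac{6 + A}{2 A}$
$- 82 \left(\left(-7\right) \left(-2\right)\right) + z{\left(6 - 1 \right)} = - 82 \left(\left(-7\right) \left(-2\right)\right) + \frac{6 + \left(6 - 1\right)}{2 \left(6 - 1\right)} = \left(-82\right) 14 + \frac{6 + 5}{2 \cdot 5} = -1148 + \frac{1}{2} \cdot \frac{1}{5} \cdot 11 = -1148 + \frac{11}{10} = - \frac{11469}{10}$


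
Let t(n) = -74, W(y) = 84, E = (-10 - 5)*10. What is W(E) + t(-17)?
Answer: 10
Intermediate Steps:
E = -150 (E = -15*10 = -150)
W(E) + t(-17) = 84 - 74 = 10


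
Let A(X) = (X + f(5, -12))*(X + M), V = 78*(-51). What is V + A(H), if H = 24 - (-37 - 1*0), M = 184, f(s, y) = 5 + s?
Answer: 13417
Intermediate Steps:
V = -3978
H = 61 (H = 24 - (-37 + 0) = 24 - 1*(-37) = 24 + 37 = 61)
A(X) = (10 + X)*(184 + X) (A(X) = (X + (5 + 5))*(X + 184) = (X + 10)*(184 + X) = (10 + X)*(184 + X))
V + A(H) = -3978 + (1840 + 61² + 194*61) = -3978 + (1840 + 3721 + 11834) = -3978 + 17395 = 13417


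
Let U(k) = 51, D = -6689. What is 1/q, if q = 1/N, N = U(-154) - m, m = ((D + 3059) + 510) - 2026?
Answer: 5197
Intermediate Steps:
m = -5146 (m = ((-6689 + 3059) + 510) - 2026 = (-3630 + 510) - 2026 = -3120 - 2026 = -5146)
N = 5197 (N = 51 - 1*(-5146) = 51 + 5146 = 5197)
q = 1/5197 ≈ 0.00019242
1/q = 1/(1/5197) = 5197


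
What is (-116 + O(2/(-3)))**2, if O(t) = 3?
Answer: 12769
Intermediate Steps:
(-116 + O(2/(-3)))**2 = (-116 + 3)**2 = (-113)**2 = 12769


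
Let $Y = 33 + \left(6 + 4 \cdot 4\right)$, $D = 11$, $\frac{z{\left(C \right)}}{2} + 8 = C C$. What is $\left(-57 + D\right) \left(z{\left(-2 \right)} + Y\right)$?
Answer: $-2162$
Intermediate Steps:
$z{\left(C \right)} = -16 + 2 C^{2}$ ($z{\left(C \right)} = -16 + 2 C C = -16 + 2 C^{2}$)
$Y = 55$ ($Y = 33 + \left(6 + 16\right) = 33 + 22 = 55$)
$\left(-57 + D\right) \left(z{\left(-2 \right)} + Y\right) = \left(-57 + 11\right) \left(\left(-16 + 2 \left(-2\right)^{2}\right) + 55\right) = - 46 \left(\left(-16 + 2 \cdot 4\right) + 55\right) = - 46 \left(\left(-16 + 8\right) + 55\right) = - 46 \left(-8 + 55\right) = \left(-46\right) 47 = -2162$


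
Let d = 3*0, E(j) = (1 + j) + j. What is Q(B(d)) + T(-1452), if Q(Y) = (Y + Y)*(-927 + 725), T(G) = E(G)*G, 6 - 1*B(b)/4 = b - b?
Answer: 4205460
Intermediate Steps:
E(j) = 1 + 2*j
d = 0
B(b) = 24 (B(b) = 24 - 4*(b - b) = 24 - 4*0 = 24 + 0 = 24)
T(G) = G*(1 + 2*G) (T(G) = (1 + 2*G)*G = G*(1 + 2*G))
Q(Y) = -404*Y (Q(Y) = (2*Y)*(-202) = -404*Y)
Q(B(d)) + T(-1452) = -404*24 - 1452*(1 + 2*(-1452)) = -9696 - 1452*(1 - 2904) = -9696 - 1452*(-2903) = -9696 + 4215156 = 4205460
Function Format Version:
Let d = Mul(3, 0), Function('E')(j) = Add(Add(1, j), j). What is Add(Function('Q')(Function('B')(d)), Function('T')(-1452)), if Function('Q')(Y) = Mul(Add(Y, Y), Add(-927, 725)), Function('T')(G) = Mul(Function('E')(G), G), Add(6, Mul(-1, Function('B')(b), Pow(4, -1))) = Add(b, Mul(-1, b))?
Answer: 4205460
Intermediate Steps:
Function('E')(j) = Add(1, Mul(2, j))
d = 0
Function('B')(b) = 24 (Function('B')(b) = Add(24, Mul(-4, Add(b, Mul(-1, b)))) = Add(24, Mul(-4, 0)) = Add(24, 0) = 24)
Function('T')(G) = Mul(G, Add(1, Mul(2, G))) (Function('T')(G) = Mul(Add(1, Mul(2, G)), G) = Mul(G, Add(1, Mul(2, G))))
Function('Q')(Y) = Mul(-404, Y) (Function('Q')(Y) = Mul(Mul(2, Y), -202) = Mul(-404, Y))
Add(Function('Q')(Function('B')(d)), Function('T')(-1452)) = Add(Mul(-404, 24), Mul(-1452, Add(1, Mul(2, -1452)))) = Add(-9696, Mul(-1452, Add(1, -2904))) = Add(-9696, Mul(-1452, -2903)) = Add(-9696, 4215156) = 4205460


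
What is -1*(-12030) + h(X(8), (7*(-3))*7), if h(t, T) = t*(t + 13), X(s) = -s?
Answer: 11990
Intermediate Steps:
h(t, T) = t*(13 + t)
-1*(-12030) + h(X(8), (7*(-3))*7) = -1*(-12030) + (-1*8)*(13 - 1*8) = 12030 - 8*(13 - 8) = 12030 - 8*5 = 12030 - 40 = 11990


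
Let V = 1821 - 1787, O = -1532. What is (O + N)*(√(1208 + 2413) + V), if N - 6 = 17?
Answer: -51306 - 1509*√3621 ≈ -1.4211e+5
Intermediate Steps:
N = 23 (N = 6 + 17 = 23)
V = 34
(O + N)*(√(1208 + 2413) + V) = (-1532 + 23)*(√(1208 + 2413) + 34) = -1509*(√3621 + 34) = -1509*(34 + √3621) = -51306 - 1509*√3621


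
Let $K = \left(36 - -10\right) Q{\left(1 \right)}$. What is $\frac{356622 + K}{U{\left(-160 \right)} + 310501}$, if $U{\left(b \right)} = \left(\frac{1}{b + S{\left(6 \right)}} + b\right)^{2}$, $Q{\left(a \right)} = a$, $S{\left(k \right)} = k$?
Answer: $\frac{8458738288}{7971020597} \approx 1.0612$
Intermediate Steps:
$K = 46$ ($K = \left(36 - -10\right) 1 = \left(36 + \left(-82 + 92\right)\right) 1 = \left(36 + 10\right) 1 = 46 \cdot 1 = 46$)
$U{\left(b \right)} = \left(b + \frac{1}{6 + b}\right)^{2}$ ($U{\left(b \right)} = \left(\frac{1}{b + 6} + b\right)^{2} = \left(\frac{1}{6 + b} + b\right)^{2} = \left(b + \frac{1}{6 + b}\right)^{2}$)
$\frac{356622 + K}{U{\left(-160 \right)} + 310501} = \frac{356622 + 46}{\frac{\left(1 + \left(-160\right)^{2} + 6 \left(-160\right)\right)^{2}}{\left(6 - 160\right)^{2}} + 310501} = \frac{356668}{\frac{\left(1 + 25600 - 960\right)^{2}}{23716} + 310501} = \frac{356668}{\frac{24641^{2}}{23716} + 310501} = \frac{356668}{\frac{1}{23716} \cdot 607178881 + 310501} = \frac{356668}{\frac{607178881}{23716} + 310501} = \frac{356668}{\frac{7971020597}{23716}} = 356668 \cdot \frac{23716}{7971020597} = \frac{8458738288}{7971020597}$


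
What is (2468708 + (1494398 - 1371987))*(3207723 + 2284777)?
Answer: 14231721107500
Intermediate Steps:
(2468708 + (1494398 - 1371987))*(3207723 + 2284777) = (2468708 + 122411)*5492500 = 2591119*5492500 = 14231721107500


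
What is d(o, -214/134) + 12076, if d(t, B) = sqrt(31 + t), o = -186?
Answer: 12076 + I*sqrt(155) ≈ 12076.0 + 12.45*I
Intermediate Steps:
d(o, -214/134) + 12076 = sqrt(31 - 186) + 12076 = sqrt(-155) + 12076 = I*sqrt(155) + 12076 = 12076 + I*sqrt(155)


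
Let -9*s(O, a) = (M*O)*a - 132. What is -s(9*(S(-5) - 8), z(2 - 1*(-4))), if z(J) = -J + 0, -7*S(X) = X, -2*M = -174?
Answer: 79558/21 ≈ 3788.5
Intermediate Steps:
M = 87 (M = -½*(-174) = 87)
S(X) = -X/7
z(J) = -J
s(O, a) = 44/3 - 29*O*a/3 (s(O, a) = -((87*O)*a - 132)/9 = -(87*O*a - 132)/9 = -(-132 + 87*O*a)/9 = 44/3 - 29*O*a/3)
-s(9*(S(-5) - 8), z(2 - 1*(-4))) = -(44/3 - 29*9*(-⅐*(-5) - 8)*(-(2 - 1*(-4)))/3) = -(44/3 - 29*9*(5/7 - 8)*(-(2 + 4))/3) = -(44/3 - 29*9*(-51/7)*(-1*6)/3) = -(44/3 - 29/3*(-459/7)*(-6)) = -(44/3 - 26622/7) = -1*(-79558/21) = 79558/21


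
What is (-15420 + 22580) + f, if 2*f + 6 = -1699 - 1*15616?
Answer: -3001/2 ≈ -1500.5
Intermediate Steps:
f = -17321/2 (f = -3 + (-1699 - 1*15616)/2 = -3 + (-1699 - 15616)/2 = -3 + (1/2)*(-17315) = -3 - 17315/2 = -17321/2 ≈ -8660.5)
(-15420 + 22580) + f = (-15420 + 22580) - 17321/2 = 7160 - 17321/2 = -3001/2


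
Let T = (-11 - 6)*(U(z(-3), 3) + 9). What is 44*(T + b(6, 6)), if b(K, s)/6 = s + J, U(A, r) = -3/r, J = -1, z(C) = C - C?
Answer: -4664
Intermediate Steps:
z(C) = 0
b(K, s) = -6 + 6*s (b(K, s) = 6*(s - 1) = 6*(-1 + s) = -6 + 6*s)
T = -136 (T = (-11 - 6)*(-3/3 + 9) = -17*(-3*⅓ + 9) = -17*(-1 + 9) = -17*8 = -136)
44*(T + b(6, 6)) = 44*(-136 + (-6 + 6*6)) = 44*(-136 + (-6 + 36)) = 44*(-136 + 30) = 44*(-106) = -4664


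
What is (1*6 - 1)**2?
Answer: 25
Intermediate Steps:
(1*6 - 1)**2 = (6 - 1)**2 = 5**2 = 25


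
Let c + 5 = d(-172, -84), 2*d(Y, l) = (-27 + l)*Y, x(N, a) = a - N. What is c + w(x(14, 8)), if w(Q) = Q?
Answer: 9535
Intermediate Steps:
d(Y, l) = Y*(-27 + l)/2 (d(Y, l) = ((-27 + l)*Y)/2 = (Y*(-27 + l))/2 = Y*(-27 + l)/2)
c = 9541 (c = -5 + (½)*(-172)*(-27 - 84) = -5 + (½)*(-172)*(-111) = -5 + 9546 = 9541)
c + w(x(14, 8)) = 9541 + (8 - 1*14) = 9541 + (8 - 14) = 9541 - 6 = 9535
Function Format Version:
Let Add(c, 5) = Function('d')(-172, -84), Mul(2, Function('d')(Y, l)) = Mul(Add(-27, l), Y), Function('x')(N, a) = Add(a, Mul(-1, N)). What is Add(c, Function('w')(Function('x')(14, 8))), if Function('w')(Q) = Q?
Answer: 9535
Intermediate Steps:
Function('d')(Y, l) = Mul(Rational(1, 2), Y, Add(-27, l)) (Function('d')(Y, l) = Mul(Rational(1, 2), Mul(Add(-27, l), Y)) = Mul(Rational(1, 2), Mul(Y, Add(-27, l))) = Mul(Rational(1, 2), Y, Add(-27, l)))
c = 9541 (c = Add(-5, Mul(Rational(1, 2), -172, Add(-27, -84))) = Add(-5, Mul(Rational(1, 2), -172, -111)) = Add(-5, 9546) = 9541)
Add(c, Function('w')(Function('x')(14, 8))) = Add(9541, Add(8, Mul(-1, 14))) = Add(9541, Add(8, -14)) = Add(9541, -6) = 9535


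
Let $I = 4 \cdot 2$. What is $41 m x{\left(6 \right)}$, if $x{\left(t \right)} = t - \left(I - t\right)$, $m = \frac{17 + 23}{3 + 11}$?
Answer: $\frac{3280}{7} \approx 468.57$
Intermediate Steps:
$I = 8$
$m = \frac{20}{7}$ ($m = \frac{40}{14} = 40 \cdot \frac{1}{14} = \frac{20}{7} \approx 2.8571$)
$x{\left(t \right)} = -8 + 2 t$ ($x{\left(t \right)} = t + \left(t - 8\right) = t + \left(-8 + t\right) = -8 + 2 t$)
$41 m x{\left(6 \right)} = 41 \cdot \frac{20}{7} \left(-8 + 2 \cdot 6\right) = \frac{820 \left(-8 + 12\right)}{7} = \frac{820}{7} \cdot 4 = \frac{3280}{7}$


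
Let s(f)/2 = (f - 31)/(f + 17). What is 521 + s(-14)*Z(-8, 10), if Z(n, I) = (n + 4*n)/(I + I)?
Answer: 581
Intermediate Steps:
s(f) = 2*(-31 + f)/(17 + f) (s(f) = 2*((f - 31)/(f + 17)) = 2*((-31 + f)/(17 + f)) = 2*(-31 + f)/(17 + f))
Z(n, I) = 5*n/(2*I) (Z(n, I) = (5*n)/((2*I)) = (5*n)*(1/(2*I)) = 5*n/(2*I))
521 + s(-14)*Z(-8, 10) = 521 + (2*(-31 - 14)/(17 - 14))*((5/2)*(-8)/10) = 521 + (2*(-45)/3)*((5/2)*(-8)*(⅒)) = 521 + (2*(⅓)*(-45))*(-2) = 521 - 30*(-2) = 521 + 60 = 581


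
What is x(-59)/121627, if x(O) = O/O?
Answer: 1/121627 ≈ 8.2219e-6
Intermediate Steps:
x(O) = 1
x(-59)/121627 = 1/121627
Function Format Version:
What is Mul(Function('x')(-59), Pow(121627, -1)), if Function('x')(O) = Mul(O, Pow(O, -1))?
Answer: Rational(1, 121627) ≈ 8.2219e-6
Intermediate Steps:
Function('x')(O) = 1
Mul(Function('x')(-59), Pow(121627, -1)) = Mul(1, Pow(121627, -1)) = Mul(1, Rational(1, 121627)) = Rational(1, 121627)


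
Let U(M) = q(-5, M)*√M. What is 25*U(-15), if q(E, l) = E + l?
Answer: -500*I*√15 ≈ -1936.5*I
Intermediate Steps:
U(M) = √M*(-5 + M) (U(M) = (-5 + M)*√M = √M*(-5 + M))
25*U(-15) = 25*(√(-15)*(-5 - 15)) = 25*((I*√15)*(-20)) = 25*(-20*I*√15) = -500*I*√15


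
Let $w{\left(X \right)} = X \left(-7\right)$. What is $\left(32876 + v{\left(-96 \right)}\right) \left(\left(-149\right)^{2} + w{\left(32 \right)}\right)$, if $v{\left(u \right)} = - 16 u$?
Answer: $756272524$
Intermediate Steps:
$w{\left(X \right)} = - 7 X$
$\left(32876 + v{\left(-96 \right)}\right) \left(\left(-149\right)^{2} + w{\left(32 \right)}\right) = \left(32876 - -1536\right) \left(\left(-149\right)^{2} - 224\right) = \left(32876 + 1536\right) \left(22201 - 224\right) = 34412 \cdot 21977 = 756272524$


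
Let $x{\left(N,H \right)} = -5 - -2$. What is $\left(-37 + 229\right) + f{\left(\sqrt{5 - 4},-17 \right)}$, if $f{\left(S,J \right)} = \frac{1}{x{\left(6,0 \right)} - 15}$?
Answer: $\frac{3455}{18} \approx 191.94$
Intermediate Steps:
$x{\left(N,H \right)} = -3$ ($x{\left(N,H \right)} = -5 + 2 = -3$)
$f{\left(S,J \right)} = - \frac{1}{18}$ ($f{\left(S,J \right)} = \frac{1}{-3 - 15} = \frac{1}{-18} = - \frac{1}{18}$)
$\left(-37 + 229\right) + f{\left(\sqrt{5 - 4},-17 \right)} = \left(-37 + 229\right) - \frac{1}{18} = 192 - \frac{1}{18} = \frac{3455}{18}$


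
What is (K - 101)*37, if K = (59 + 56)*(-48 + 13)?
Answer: -152662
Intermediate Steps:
K = -4025 (K = 115*(-35) = -4025)
(K - 101)*37 = (-4025 - 101)*37 = -4126*37 = -152662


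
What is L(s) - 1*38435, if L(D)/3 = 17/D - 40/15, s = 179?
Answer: -6881246/179 ≈ -38443.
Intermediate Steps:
L(D) = -8 + 51/D (L(D) = 3*(17/D - 40/15) = 3*(17/D - 40*1/15) = 3*(17/D - 8/3) = 3*(-8/3 + 17/D) = -8 + 51/D)
L(s) - 1*38435 = (-8 + 51/179) - 1*38435 = (-8 + 51*(1/179)) - 38435 = (-8 + 51/179) - 38435 = -1381/179 - 38435 = -6881246/179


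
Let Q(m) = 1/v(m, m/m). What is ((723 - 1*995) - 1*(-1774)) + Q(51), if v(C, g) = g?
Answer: 1503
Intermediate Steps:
Q(m) = 1 (Q(m) = 1/(m/m) = 1/1 = 1)
((723 - 1*995) - 1*(-1774)) + Q(51) = ((723 - 1*995) - 1*(-1774)) + 1 = ((723 - 995) + 1774) + 1 = (-272 + 1774) + 1 = 1502 + 1 = 1503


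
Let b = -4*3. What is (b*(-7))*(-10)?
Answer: -840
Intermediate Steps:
b = -12
(b*(-7))*(-10) = -12*(-7)*(-10) = 84*(-10) = -840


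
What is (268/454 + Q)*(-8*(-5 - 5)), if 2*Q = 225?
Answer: 2053720/227 ≈ 9047.2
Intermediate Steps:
Q = 225/2 (Q = (½)*225 = 225/2 ≈ 112.50)
(268/454 + Q)*(-8*(-5 - 5)) = (268/454 + 225/2)*(-8*(-5 - 5)) = (268*(1/454) + 225/2)*(-8*(-10)) = (134/227 + 225/2)*80 = (51343/454)*80 = 2053720/227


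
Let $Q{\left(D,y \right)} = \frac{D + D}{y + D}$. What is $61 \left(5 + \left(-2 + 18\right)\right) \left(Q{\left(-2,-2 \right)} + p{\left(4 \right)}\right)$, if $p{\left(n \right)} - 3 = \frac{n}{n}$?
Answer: $6405$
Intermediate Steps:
$p{\left(n \right)} = 4$ ($p{\left(n \right)} = 3 + \frac{n}{n} = 3 + 1 = 4$)
$Q{\left(D,y \right)} = \frac{2 D}{D + y}$
$61 \left(5 + \left(-2 + 18\right)\right) \left(Q{\left(-2,-2 \right)} + p{\left(4 \right)}\right) = 61 \left(5 + \left(-2 + 18\right)\right) \left(2 \left(-2\right) \frac{1}{-2 - 2} + 4\right) = 61 \left(5 + 16\right) \left(2 \left(-2\right) \frac{1}{-4} + 4\right) = 61 \cdot 21 \left(2 \left(-2\right) \left(- \frac{1}{4}\right) + 4\right) = 61 \cdot 21 \left(1 + 4\right) = 61 \cdot 21 \cdot 5 = 61 \cdot 105 = 6405$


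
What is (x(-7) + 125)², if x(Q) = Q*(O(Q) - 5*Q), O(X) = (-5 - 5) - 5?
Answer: 225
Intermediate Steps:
O(X) = -15 (O(X) = -10 - 5 = -15)
x(Q) = Q*(-15 - 5*Q)
(x(-7) + 125)² = (-5*(-7)*(3 - 7) + 125)² = (-5*(-7)*(-4) + 125)² = (-140 + 125)² = (-15)² = 225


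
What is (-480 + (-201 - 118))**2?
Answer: 638401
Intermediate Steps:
(-480 + (-201 - 118))**2 = (-480 - 319)**2 = (-799)**2 = 638401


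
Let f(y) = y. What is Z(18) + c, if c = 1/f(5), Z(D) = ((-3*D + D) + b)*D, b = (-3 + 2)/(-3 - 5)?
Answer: -12911/20 ≈ -645.55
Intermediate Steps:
b = ⅛ (b = -1/(-8) = -1*(-⅛) = ⅛ ≈ 0.12500)
Z(D) = D*(⅛ - 2*D) (Z(D) = ((-3*D + D) + ⅛)*D = (-2*D + ⅛)*D = (⅛ - 2*D)*D = D*(⅛ - 2*D))
c = ⅕ (c = 1/5 = ⅕ ≈ 0.20000)
Z(18) + c = (⅛)*18*(1 - 16*18) + ⅕ = (⅛)*18*(1 - 288) + ⅕ = (⅛)*18*(-287) + ⅕ = -2583/4 + ⅕ = -12911/20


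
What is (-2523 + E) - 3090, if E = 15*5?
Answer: -5538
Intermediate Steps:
E = 75
(-2523 + E) - 3090 = (-2523 + 75) - 3090 = -2448 - 3090 = -5538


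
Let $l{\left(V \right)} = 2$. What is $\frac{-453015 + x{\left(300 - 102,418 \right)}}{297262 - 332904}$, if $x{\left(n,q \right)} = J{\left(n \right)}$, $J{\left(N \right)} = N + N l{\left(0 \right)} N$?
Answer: $\frac{374409}{35642} \approx 10.505$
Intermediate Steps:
$J{\left(N \right)} = N + 2 N^{2}$ ($J{\left(N \right)} = N + N 2 N = N + 2 N^{2}$)
$x{\left(n,q \right)} = n \left(1 + 2 n\right)$
$\frac{-453015 + x{\left(300 - 102,418 \right)}}{297262 - 332904} = \frac{-453015 + \left(300 - 102\right) \left(1 + 2 \left(300 - 102\right)\right)}{297262 - 332904} = \frac{-453015 + \left(300 - 102\right) \left(1 + 2 \left(300 - 102\right)\right)}{-35642} = \left(-453015 + 198 \left(1 + 2 \cdot 198\right)\right) \left(- \frac{1}{35642}\right) = \left(-453015 + 198 \left(1 + 396\right)\right) \left(- \frac{1}{35642}\right) = \left(-453015 + 198 \cdot 397\right) \left(- \frac{1}{35642}\right) = \left(-453015 + 78606\right) \left(- \frac{1}{35642}\right) = \left(-374409\right) \left(- \frac{1}{35642}\right) = \frac{374409}{35642}$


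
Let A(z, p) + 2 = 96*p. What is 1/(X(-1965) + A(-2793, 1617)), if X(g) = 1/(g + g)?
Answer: 3930/610053899 ≈ 6.4421e-6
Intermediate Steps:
X(g) = 1/(2*g)
A(z, p) = -2 + 96*p
1/(X(-1965) + A(-2793, 1617)) = 1/((½)/(-1965) + (-2 + 96*1617)) = 1/((½)*(-1/1965) + (-2 + 155232)) = 1/(-1/3930 + 155230) = 1/(610053899/3930) = 3930/610053899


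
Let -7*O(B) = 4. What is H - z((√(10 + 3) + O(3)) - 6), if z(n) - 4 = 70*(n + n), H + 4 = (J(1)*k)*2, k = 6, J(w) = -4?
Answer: 864 - 140*√13 ≈ 359.22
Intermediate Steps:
O(B) = -4/7 (O(B) = -⅐*4 = -4/7)
H = -52 (H = -4 - 4*6*2 = -4 - 24*2 = -4 - 48 = -52)
z(n) = 4 + 140*n (z(n) = 4 + 70*(n + n) = 4 + 70*(2*n) = 4 + 140*n)
H - z((√(10 + 3) + O(3)) - 6) = -52 - (4 + 140*((√(10 + 3) - 4/7) - 6)) = -52 - (4 + 140*((√13 - 4/7) - 6)) = -52 - (4 + 140*((-4/7 + √13) - 6)) = -52 - (4 + 140*(-46/7 + √13)) = -52 - (4 + (-920 + 140*√13)) = -52 - (-916 + 140*√13) = -52 + (916 - 140*√13) = 864 - 140*√13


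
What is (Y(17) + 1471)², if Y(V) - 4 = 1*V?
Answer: 2226064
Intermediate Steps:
Y(V) = 4 + V (Y(V) = 4 + 1*V = 4 + V)
(Y(17) + 1471)² = ((4 + 17) + 1471)² = (21 + 1471)² = 1492² = 2226064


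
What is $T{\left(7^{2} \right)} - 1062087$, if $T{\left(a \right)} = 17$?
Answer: $-1062070$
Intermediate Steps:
$T{\left(7^{2} \right)} - 1062087 = 17 - 1062087 = -1062070$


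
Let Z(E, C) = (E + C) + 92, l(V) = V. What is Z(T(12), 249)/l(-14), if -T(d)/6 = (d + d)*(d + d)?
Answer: 445/2 ≈ 222.50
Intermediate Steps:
T(d) = -24*d² (T(d) = -6*(d + d)*(d + d) = -6*2*d*2*d = -24*d²)
Z(E, C) = 92 + C + E (Z(E, C) = (C + E) + 92 = 92 + C + E)
Z(T(12), 249)/l(-14) = (92 + 249 - 24*12²)/(-14) = (92 + 249 - 24*144)*(-1/14) = (92 + 249 - 3456)*(-1/14) = -3115*(-1/14) = 445/2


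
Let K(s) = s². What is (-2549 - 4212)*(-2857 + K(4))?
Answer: 19208001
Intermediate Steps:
(-2549 - 4212)*(-2857 + K(4)) = (-2549 - 4212)*(-2857 + 4²) = -6761*(-2857 + 16) = -6761*(-2841) = 19208001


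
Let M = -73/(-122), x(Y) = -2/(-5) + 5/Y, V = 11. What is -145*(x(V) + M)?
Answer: -282721/1342 ≈ -210.67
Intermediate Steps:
x(Y) = ⅖ + 5/Y (x(Y) = -2*(-⅕) + 5/Y = ⅖ + 5/Y)
M = 73/122 (M = -73*(-1/122) = 73/122 ≈ 0.59836)
-145*(x(V) + M) = -145*((⅖ + 5/11) + 73/122) = -145*(47/55 + 73/122) = -145*9749/6710 = -282721/1342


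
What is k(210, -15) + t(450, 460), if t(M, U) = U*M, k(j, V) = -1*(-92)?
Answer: 207092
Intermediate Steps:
k(j, V) = 92
t(M, U) = M*U
k(210, -15) + t(450, 460) = 92 + 450*460 = 92 + 207000 = 207092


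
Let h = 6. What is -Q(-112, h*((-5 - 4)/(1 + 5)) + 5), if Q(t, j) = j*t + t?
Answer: -336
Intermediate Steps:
Q(t, j) = t + j*t
-Q(-112, h*((-5 - 4)/(1 + 5)) + 5) = -(-112)*(1 + (6*((-5 - 4)/(1 + 5)) + 5)) = -(-112)*(1 + (6*(-9/6) + 5)) = -(-112)*(1 + (6*(-9*⅙) + 5)) = -(-112)*(1 + (6*(-3/2) + 5)) = -(-112)*(1 + (-9 + 5)) = -(-112)*(1 - 4) = -(-112)*(-3) = -1*336 = -336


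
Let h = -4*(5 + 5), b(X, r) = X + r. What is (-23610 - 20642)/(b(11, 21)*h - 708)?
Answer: 11063/497 ≈ 22.260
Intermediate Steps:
h = -40 (h = -4*10 = -40)
(-23610 - 20642)/(b(11, 21)*h - 708) = (-23610 - 20642)/((11 + 21)*(-40) - 708) = -44252/(32*(-40) - 708) = -44252/(-1280 - 708) = -44252/(-1988) = -44252*(-1/1988) = 11063/497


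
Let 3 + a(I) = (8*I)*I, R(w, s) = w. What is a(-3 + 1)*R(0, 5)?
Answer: 0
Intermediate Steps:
a(I) = -3 + 8*I**2 (a(I) = -3 + (8*I)*I = -3 + 8*I**2)
a(-3 + 1)*R(0, 5) = (-3 + 8*(-3 + 1)**2)*0 = (-3 + 8*(-2)**2)*0 = (-3 + 8*4)*0 = (-3 + 32)*0 = 29*0 = 0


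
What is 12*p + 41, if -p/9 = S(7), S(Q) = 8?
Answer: -823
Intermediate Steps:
p = -72 (p = -9*8 = -72)
12*p + 41 = 12*(-72) + 41 = -864 + 41 = -823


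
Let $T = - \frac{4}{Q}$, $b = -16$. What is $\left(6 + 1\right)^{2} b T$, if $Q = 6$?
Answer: $\frac{1568}{3} \approx 522.67$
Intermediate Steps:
$T = - \frac{2}{3}$ ($T = - \frac{4}{6} = \left(-4\right) \frac{1}{6} = - \frac{2}{3} \approx -0.66667$)
$\left(6 + 1\right)^{2} b T = \left(6 + 1\right)^{2} \left(-16\right) \left(- \frac{2}{3}\right) = 7^{2} \left(-16\right) \left(- \frac{2}{3}\right) = 49 \left(-16\right) \left(- \frac{2}{3}\right) = \left(-784\right) \left(- \frac{2}{3}\right) = \frac{1568}{3}$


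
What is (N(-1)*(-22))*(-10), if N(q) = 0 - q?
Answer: 220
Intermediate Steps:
N(q) = -q
(N(-1)*(-22))*(-10) = (-1*(-1)*(-22))*(-10) = (1*(-22))*(-10) = -22*(-10) = 220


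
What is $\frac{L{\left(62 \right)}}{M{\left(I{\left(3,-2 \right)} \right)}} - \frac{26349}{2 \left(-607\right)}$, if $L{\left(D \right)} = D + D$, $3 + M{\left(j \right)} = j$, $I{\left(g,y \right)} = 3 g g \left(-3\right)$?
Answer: $\frac{515695}{25494} \approx 20.228$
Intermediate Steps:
$I{\left(g,y \right)} = - 9 g^{2}$ ($I{\left(g,y \right)} = 3 g^{2} \left(-3\right) = - 9 g^{2}$)
$M{\left(j \right)} = -3 + j$
$L{\left(D \right)} = 2 D$
$\frac{L{\left(62 \right)}}{M{\left(I{\left(3,-2 \right)} \right)}} - \frac{26349}{2 \left(-607\right)} = \frac{2 \cdot 62}{-3 - 9 \cdot 3^{2}} - \frac{26349}{2 \left(-607\right)} = \frac{124}{-3 - 81} - \frac{26349}{-1214} = \frac{124}{-3 - 81} - - \frac{26349}{1214} = \frac{124}{-84} + \frac{26349}{1214} = 124 \left(- \frac{1}{84}\right) + \frac{26349}{1214} = - \frac{31}{21} + \frac{26349}{1214} = \frac{515695}{25494}$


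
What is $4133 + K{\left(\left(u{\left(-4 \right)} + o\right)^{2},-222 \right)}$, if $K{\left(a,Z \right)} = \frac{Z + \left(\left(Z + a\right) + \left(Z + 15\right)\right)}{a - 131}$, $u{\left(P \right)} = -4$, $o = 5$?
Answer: $4138$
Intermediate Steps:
$K{\left(a,Z \right)} = \frac{15 + a + 3 Z}{-131 + a}$ ($K{\left(a,Z \right)} = \frac{Z + \left(\left(Z + a\right) + \left(15 + Z\right)\right)}{-131 + a} = \frac{Z + \left(15 + a + 2 Z\right)}{-131 + a} = \frac{15 + a + 3 Z}{-131 + a}$)
$4133 + K{\left(\left(u{\left(-4 \right)} + o\right)^{2},-222 \right)} = 4133 + \frac{15 + \left(-4 + 5\right)^{2} + 3 \left(-222\right)}{-131 + \left(-4 + 5\right)^{2}} = 4133 + \frac{15 + 1^{2} - 666}{-131 + 1^{2}} = 4133 + \frac{15 + 1 - 666}{-131 + 1} = 4133 + \frac{1}{-130} \left(-650\right) = 4133 - -5 = 4133 + 5 = 4138$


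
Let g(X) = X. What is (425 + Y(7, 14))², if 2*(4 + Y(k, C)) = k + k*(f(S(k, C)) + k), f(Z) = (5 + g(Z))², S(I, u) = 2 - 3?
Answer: 255025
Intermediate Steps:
S(I, u) = -1
f(Z) = (5 + Z)²
Y(k, C) = -4 + k/2 + k*(16 + k)/2 (Y(k, C) = -4 + (k + k*((5 - 1)² + k))/2 = -4 + (k + k*(4² + k))/2 = -4 + (k + k*(16 + k))/2 = -4 + (k/2 + k*(16 + k)/2) = -4 + k/2 + k*(16 + k)/2)
(425 + Y(7, 14))² = (425 + (-4 + (½)*7² + (17/2)*7))² = (425 + (-4 + (½)*49 + 119/2))² = (425 + (-4 + 49/2 + 119/2))² = (425 + 80)² = 505² = 255025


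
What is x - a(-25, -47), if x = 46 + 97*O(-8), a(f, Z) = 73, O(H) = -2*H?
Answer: 1525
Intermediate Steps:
x = 1598 (x = 46 + 97*(-2*(-8)) = 46 + 97*16 = 46 + 1552 = 1598)
x - a(-25, -47) = 1598 - 1*73 = 1598 - 73 = 1525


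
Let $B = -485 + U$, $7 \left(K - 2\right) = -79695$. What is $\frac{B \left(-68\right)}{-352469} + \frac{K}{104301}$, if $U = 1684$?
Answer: $\frac{4491714505}{36762869169} \approx 0.12218$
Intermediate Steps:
$K = -11383$ ($K = 2 + \frac{1}{7} \left(-79695\right) = 2 - 11385 = -11383$)
$B = 1199$ ($B = -485 + 1684 = 1199$)
$\frac{B \left(-68\right)}{-352469} + \frac{K}{104301} = \frac{1199 \left(-68\right)}{-352469} - \frac{11383}{104301} = \left(-81532\right) \left(- \frac{1}{352469}\right) - \frac{11383}{104301} = \frac{81532}{352469} - \frac{11383}{104301} = \frac{4491714505}{36762869169}$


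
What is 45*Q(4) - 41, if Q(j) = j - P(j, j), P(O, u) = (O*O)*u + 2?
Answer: -2831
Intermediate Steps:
P(O, u) = 2 + u*O² (P(O, u) = O²*u + 2 = u*O² + 2 = 2 + u*O²)
Q(j) = -2 + j - j³ (Q(j) = j - (2 + j*j²) = j - (2 + j³) = j + (-2 - j³) = -2 + j - j³)
45*Q(4) - 41 = 45*(-2 + 4 - 1*4³) - 41 = 45*(-2 + 4 - 1*64) - 41 = 45*(-2 + 4 - 64) - 41 = 45*(-62) - 41 = -2790 - 41 = -2831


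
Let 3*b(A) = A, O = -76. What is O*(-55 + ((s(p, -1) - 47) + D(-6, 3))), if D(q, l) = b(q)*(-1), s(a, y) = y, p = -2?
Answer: 7676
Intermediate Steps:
b(A) = A/3
D(q, l) = -q/3 (D(q, l) = (q/3)*(-1) = -q/3)
O*(-55 + ((s(p, -1) - 47) + D(-6, 3))) = -76*(-55 + ((-1 - 47) - ⅓*(-6))) = -76*(-55 + (-48 + 2)) = -76*(-55 - 46) = -76*(-101) = 7676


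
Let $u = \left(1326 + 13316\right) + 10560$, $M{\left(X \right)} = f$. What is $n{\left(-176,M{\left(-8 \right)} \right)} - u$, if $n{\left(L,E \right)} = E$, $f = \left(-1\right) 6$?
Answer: $-25208$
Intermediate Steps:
$f = -6$
$M{\left(X \right)} = -6$
$u = 25202$ ($u = 14642 + 10560 = 25202$)
$n{\left(-176,M{\left(-8 \right)} \right)} - u = -6 - 25202 = -25208$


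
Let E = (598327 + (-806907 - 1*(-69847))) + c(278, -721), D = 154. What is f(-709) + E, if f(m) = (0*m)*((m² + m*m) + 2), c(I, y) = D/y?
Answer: -14289521/103 ≈ -1.3873e+5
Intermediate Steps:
c(I, y) = 154/y
f(m) = 0 (f(m) = 0*((m² + m²) + 2) = 0*(2*m² + 2) = 0*(2 + 2*m²) = 0)
E = -14289521/103 (E = (598327 + (-806907 - 1*(-69847))) + 154/(-721) = (598327 + (-806907 + 69847)) + 154*(-1/721) = (598327 - 737060) - 22/103 = -138733 - 22/103 = -14289521/103 ≈ -1.3873e+5)
f(-709) + E = 0 - 14289521/103 = -14289521/103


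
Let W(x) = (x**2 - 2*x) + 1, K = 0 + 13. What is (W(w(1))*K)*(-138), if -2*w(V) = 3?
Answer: -22425/2 ≈ -11213.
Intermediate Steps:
K = 13
w(V) = -3/2 (w(V) = -1/2*3 = -3/2)
W(x) = 1 + x**2 - 2*x
(W(w(1))*K)*(-138) = ((1 + (-3/2)**2 - 2*(-3/2))*13)*(-138) = ((1 + 9/4 + 3)*13)*(-138) = ((25/4)*13)*(-138) = (325/4)*(-138) = -22425/2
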